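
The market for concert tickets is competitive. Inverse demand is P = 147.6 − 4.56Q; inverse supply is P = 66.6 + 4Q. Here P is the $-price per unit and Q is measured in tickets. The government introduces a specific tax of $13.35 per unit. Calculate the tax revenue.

Competitive equilibrium: 147.6 − 4.56Q = 66.6 + 4Q → Q* = 9.4626, P* = 104.4505.
With the tax, the buyer price exceeds the seller price by 13.35: (147.6 − 4.56Q) − (66.6 + 4Q) = 13.35 → Q' = 7.903.
Tax revenue = 13.35 × 7.903 = $105.51.

$105.51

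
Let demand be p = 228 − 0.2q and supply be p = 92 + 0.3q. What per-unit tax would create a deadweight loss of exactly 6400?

Competitive equilibrium: 228 − 0.2q = 92 + 0.3q → q* = 272, p* = 173.6.
A tax t gives Δq = t/0.5 and wedge t, so DWL = t²/1.
t²/1 = 6400 → t² = 6400 → t = 80.

80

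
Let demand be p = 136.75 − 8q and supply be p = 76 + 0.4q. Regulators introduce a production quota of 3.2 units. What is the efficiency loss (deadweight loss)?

68.28

Competitive equilibrium: 136.75 − 8q = 76 + 0.4q → q* = 7.2321, p* = 78.8929.
At q = 3.2: demand price = 136.75 − 8·3.2 = 111.15; supply price = 76 + 0.4·3.2 = 77.28.
Δq = 7.2321 − 3.2 = 4.0321; wedge = 111.15 − 77.28 = 33.87.
Deadweight loss = ½ × 4.0321 × 33.87 = 68.28.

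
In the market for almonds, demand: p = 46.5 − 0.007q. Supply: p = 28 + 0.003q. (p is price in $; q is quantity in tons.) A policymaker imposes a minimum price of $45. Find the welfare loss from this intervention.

Competitive equilibrium: 46.5 − 0.007q = 28 + 0.003q → q* = 1850, p* = 33.55.
At the floor p = 45, quantity demanded = (46.5 − 45)/0.007 = 214.285714.
Sellers' marginal cost at q' = 214.285714: 28 + 0.003·214.285714 = 28.642857.
Δq = 1850 − 214.285714 = 1635.714286; wedge = 45 − 28.642857 = 16.357143.
DWL = ½ × 1635.714286 × 16.357143 = $13377.81.

$13377.81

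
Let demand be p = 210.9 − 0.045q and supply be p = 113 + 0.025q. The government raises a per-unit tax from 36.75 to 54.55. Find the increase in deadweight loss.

11608.14

Competitive equilibrium: 210.9 − 0.045q = 113 + 0.025q → q* = 1398.5714, p* = 147.9643.
For a per-unit tax t: Δq = t/0.07, so DWL = ½·t·(t/0.07) = t²/0.14.
At t = 36.75: DWL = 9646.875. At t = 54.55: DWL = 21255.018.
Increase = 21255.018 − 9646.875 = 11608.14.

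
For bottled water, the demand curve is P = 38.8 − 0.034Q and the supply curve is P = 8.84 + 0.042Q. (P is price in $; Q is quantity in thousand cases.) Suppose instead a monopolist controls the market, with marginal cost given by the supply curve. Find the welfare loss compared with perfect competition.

$564.17 thousand

Competitive equilibrium: 38.8 − 0.034Q = 8.84 + 0.042Q → Q* = 394.2105, P* = 25.3968.
Marginal revenue: MR = 38.8 − 0.068Q. Set MR = MC: 38.8 − 0.068Q = 8.84 + 0.042Q → Q_m = 272.3636.
Price P_m = 38.8 − 0.034·272.3636 = 29.5396; MC(Q_m) = 8.84 + 0.042·272.3636 = 20.2793.
Competitive Q* = 394.2105, so ΔQ = 121.8469; wedge = 29.5396 − 20.2793 = 9.2603.
Welfare loss = ½ × 121.8469 × 9.2603 = $564.17 thousand.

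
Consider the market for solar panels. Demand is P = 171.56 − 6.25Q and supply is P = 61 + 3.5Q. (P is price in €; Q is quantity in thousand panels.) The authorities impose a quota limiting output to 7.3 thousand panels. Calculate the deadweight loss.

Competitive equilibrium: 171.56 − 6.25Q = 61 + 3.5Q → Q* = 11.3395, P* = 100.6882.
At Q = 7.3: demand price = 171.56 − 6.25·7.3 = 125.935; supply price = 61 + 3.5·7.3 = 86.55.
ΔQ = 11.3395 − 7.3 = 4.0395; wedge = 125.935 − 86.55 = 39.385.
DWL = ½ × 4.0395 × 39.385 = €79.55 thousand.

€79.55 thousand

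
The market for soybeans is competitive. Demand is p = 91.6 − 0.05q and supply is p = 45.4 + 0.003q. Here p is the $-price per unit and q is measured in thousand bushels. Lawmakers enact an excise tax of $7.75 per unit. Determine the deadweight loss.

Competitive equilibrium: 91.6 − 0.05q = 45.4 + 0.003q → q* = 871.6981, p* = 48.0151.
With the tax, the buyer price exceeds the seller price by 7.75: (91.6 − 0.05q) − (45.4 + 0.003q) = 7.75 → q' = 725.4717.
Δq = 871.6981 − 725.4717 = 146.2264; the wedge equals the tax, 7.75.
Deadweight loss = ½ × 146.2264 × 7.75 = $566.63 thousand.

$566.63 thousand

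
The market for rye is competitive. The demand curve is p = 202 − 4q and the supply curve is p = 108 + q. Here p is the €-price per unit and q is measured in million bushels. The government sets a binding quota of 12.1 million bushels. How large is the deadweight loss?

€112.225 million

Competitive equilibrium: 202 − 4q = 108 + q → q* = 18.8, p* = 126.8.
At q = 12.1: demand price = 202 − 4·12.1 = 153.6; supply price = 108 + 1·12.1 = 120.1.
Δq = 18.8 − 12.1 = 6.7; wedge = 153.6 − 120.1 = 33.5.
DWL = ½ × 6.7 × 33.5 = €112.225 million.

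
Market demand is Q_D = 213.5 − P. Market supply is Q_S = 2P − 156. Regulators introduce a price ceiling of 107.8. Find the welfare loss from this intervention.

708.40

In inverse form: demand P = 213.5 − Q, supply P = 78 + 0.5Q.
Competitive equilibrium: 213.5 − Q = 78 + 0.5Q → Q* = 90.3333, P* = 123.1667.
At the ceiling P = 107.8, quantity supplied = (107.8 − 78)/0.5 = 59.6.
Willingness to pay at Q' = 59.6: 213.5 − 1·59.6 = 153.9.
ΔQ = 90.3333 − 59.6 = 30.7333; wedge = 153.9 − 107.8 = 46.1.
Welfare loss = ½ × 30.7333 × 46.1 = 708.40.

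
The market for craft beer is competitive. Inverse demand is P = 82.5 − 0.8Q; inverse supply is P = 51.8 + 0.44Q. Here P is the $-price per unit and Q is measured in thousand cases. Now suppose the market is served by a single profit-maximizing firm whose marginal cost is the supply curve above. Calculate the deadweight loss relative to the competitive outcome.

Competitive equilibrium: 82.5 − 0.8Q = 51.8 + 0.44Q → Q* = 24.7581, P* = 62.6935.
Marginal revenue: MR = 82.5 − 1.6Q. Set MR = MC: 82.5 − 1.6Q = 51.8 + 0.44Q → Q_m = 15.049.
Price P_m = 82.5 − 0.8·15.049 = 70.4608; MC(Q_m) = 51.8 + 0.44·15.049 = 58.4216.
Competitive Q* = 24.7581, so ΔQ = 9.7091; wedge = 70.4608 − 58.4216 = 12.0392.
Welfare loss = ½ × 9.7091 × 12.0392 = $58.44 thousand.

$58.44 thousand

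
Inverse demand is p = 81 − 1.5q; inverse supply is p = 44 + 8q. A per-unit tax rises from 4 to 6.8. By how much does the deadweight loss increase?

Competitive equilibrium: 81 − 1.5q = 44 + 8q → q* = 3.8947, p* = 75.1579.
For a per-unit tax t: Δq = t/9.5, so DWL = ½·t·(t/9.5) = t²/19.
At t = 4: DWL = 0.842. At t = 6.8: DWL = 2.434.
Increase = 2.434 − 0.842 = 1.59.

1.59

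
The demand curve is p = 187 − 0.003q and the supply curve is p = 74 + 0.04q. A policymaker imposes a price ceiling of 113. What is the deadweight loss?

Competitive equilibrium: 187 − 0.003q = 74 + 0.04q → q* = 2627.907, p* = 179.1163.
At the ceiling p = 113, quantity supplied = (113 − 74)/0.04 = 975.
Willingness to pay at q' = 975: 187 − 0.003·975 = 184.075.
Δq = 2627.907 − 975 = 1652.907; wedge = 184.075 − 113 = 71.075.
DWL = ½ × 1652.907 × 71.075 = 58740.18.

58740.18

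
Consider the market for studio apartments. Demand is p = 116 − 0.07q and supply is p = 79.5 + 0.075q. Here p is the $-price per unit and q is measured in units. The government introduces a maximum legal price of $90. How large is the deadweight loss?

$904.97

Competitive equilibrium: 116 − 0.07q = 79.5 + 0.075q → q* = 251.7241, p* = 98.3793.
At the ceiling p = 90, quantity supplied = (90 − 79.5)/0.075 = 140.
Willingness to pay at q' = 140: 116 − 0.07·140 = 106.2.
Δq = 251.7241 − 140 = 111.7241; wedge = 106.2 − 90 = 16.2.
Deadweight loss = ½ × 111.7241 × 16.2 = $904.97.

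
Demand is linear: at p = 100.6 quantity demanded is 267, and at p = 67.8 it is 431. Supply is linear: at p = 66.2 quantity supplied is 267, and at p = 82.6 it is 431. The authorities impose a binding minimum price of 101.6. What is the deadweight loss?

Demand slope = (67.8 − 100.6)/(431 − 267) = −0.2, so p = 154 − 0.2q.
Supply slope = (82.6 − 66.2)/(431 − 267) = 0.1, so p = 39.5 + 0.1q.
Competitive equilibrium: 154 − 0.2q = 39.5 + 0.1q → q* = 381.6667, p* = 77.6667.
At the floor p = 101.6, quantity demanded = (154 − 101.6)/0.2 = 262.
Sellers' marginal cost at q' = 262: 39.5 + 0.1·262 = 65.7.
Δq = 381.6667 − 262 = 119.6667; wedge = 101.6 − 65.7 = 35.9.
Welfare loss = ½ × 119.6667 × 35.9 = 2148.02.

2148.02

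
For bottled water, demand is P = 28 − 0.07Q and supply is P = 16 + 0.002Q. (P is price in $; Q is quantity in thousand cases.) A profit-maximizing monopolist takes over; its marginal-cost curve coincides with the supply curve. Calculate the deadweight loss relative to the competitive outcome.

$243.01 thousand

Competitive equilibrium: 28 − 0.07Q = 16 + 0.002Q → Q* = 166.6667, P* = 16.3333.
Marginal revenue: MR = 28 − 0.14Q. Set MR = MC: 28 − 0.14Q = 16 + 0.002Q → Q_m = 84.507.
Price P_m = 28 − 0.07·84.507 = 22.0845; MC(Q_m) = 16 + 0.002·84.507 = 16.169.
Competitive Q* = 166.6667, so ΔQ = 82.1597; wedge = 22.0845 − 16.169 = 5.9155.
The triangle = ½ × 82.1597 × 5.9155 = $243.01 thousand.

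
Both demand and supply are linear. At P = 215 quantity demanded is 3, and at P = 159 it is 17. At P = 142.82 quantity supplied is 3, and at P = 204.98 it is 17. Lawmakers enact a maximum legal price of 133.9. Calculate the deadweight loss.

Demand slope = (159 − 215)/(17 − 3) = −4, so P = 227 − 4Q.
Supply slope = (204.98 − 142.82)/(17 − 3) = 4.44, so P = 129.5 + 4.44Q.
Competitive equilibrium: 227 − 4Q = 129.5 + 4.44Q → Q* = 11.5521, P* = 180.7915.
At the ceiling P = 133.9, quantity supplied = (133.9 − 129.5)/4.44 = 0.991.
Willingness to pay at Q' = 0.991: 227 − 4·0.991 = 223.036.
ΔQ = 11.5521 − 0.991 = 10.5611; wedge = 223.036 − 133.9 = 89.136.
Deadweight loss = ½ × 10.5611 × 89.136 = 470.69.

470.69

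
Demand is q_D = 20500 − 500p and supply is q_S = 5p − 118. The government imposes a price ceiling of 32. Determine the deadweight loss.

196.77

In inverse form: demand p = 41 − 0.002q, supply p = 23.6 + 0.2q.
Competitive equilibrium: 41 − 0.002q = 23.6 + 0.2q → q* = 86.1386, p* = 40.8277.
At the ceiling p = 32, quantity supplied = (32 − 23.6)/0.2 = 42.
Willingness to pay at q' = 42: 41 − 0.002·42 = 40.916.
Δq = 86.1386 − 42 = 44.1386; wedge = 40.916 − 32 = 8.916.
DWL = ½ × 44.1386 × 8.916 = 196.77.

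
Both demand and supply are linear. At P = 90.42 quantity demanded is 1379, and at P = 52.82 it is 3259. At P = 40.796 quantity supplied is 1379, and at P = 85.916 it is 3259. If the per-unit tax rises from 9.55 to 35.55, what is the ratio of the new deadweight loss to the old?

13.857

Demand slope = (52.82 − 90.42)/(3259 − 1379) = −0.02, so P = 118 − 0.02Q.
Supply slope = (85.916 − 40.796)/(3259 − 1379) = 0.024, so P = 7.7 + 0.024Q.
Competitive equilibrium: 118 − 0.02Q = 7.7 + 0.024Q → Q* = 2506.8182, P* = 67.8636.
For a per-unit tax t: ΔQ = t/0.044, so DWL = ½·t·(t/0.044) = t²/0.088.
At t = 9.55: DWL = 1036.392. At t = 35.55: DWL = 14361.392.
Ratio = (35.55/9.55)² = 13.857.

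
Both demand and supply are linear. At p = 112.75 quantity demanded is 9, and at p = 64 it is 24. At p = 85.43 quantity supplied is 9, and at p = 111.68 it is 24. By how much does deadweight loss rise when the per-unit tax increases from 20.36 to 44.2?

Demand slope = (64 − 112.75)/(24 − 9) = −3.25, so p = 142 − 3.25q.
Supply slope = (111.68 − 85.43)/(24 − 9) = 1.75, so p = 69.68 + 1.75q.
Competitive equilibrium: 142 − 3.25q = 69.68 + 1.75q → q* = 14.464, p* = 94.992.
For a per-unit tax t: Δq = t/5, so DWL = ½·t·(t/5) = t²/10.
At t = 20.36: DWL = 41.453. At t = 44.2: DWL = 195.364.
Increase = 195.364 − 41.453 = 153.91.

153.91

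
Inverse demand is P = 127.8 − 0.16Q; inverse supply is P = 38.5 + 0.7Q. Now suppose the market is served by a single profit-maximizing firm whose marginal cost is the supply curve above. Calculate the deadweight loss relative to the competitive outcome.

114.08

Competitive equilibrium: 127.8 − 0.16Q = 38.5 + 0.7Q → Q* = 103.8372, P* = 111.186.
Marginal revenue: MR = 127.8 − 0.32Q. Set MR = MC: 127.8 − 0.32Q = 38.5 + 0.7Q → Q_m = 87.549.
Price P_m = 127.8 − 0.16·87.549 = 113.7922; MC(Q_m) = 38.5 + 0.7·87.549 = 99.7843.
Competitive Q* = 103.8372, so ΔQ = 16.2882; wedge = 113.7922 − 99.7843 = 14.0079.
DWL = ½ × 16.2882 × 14.0079 = 114.08.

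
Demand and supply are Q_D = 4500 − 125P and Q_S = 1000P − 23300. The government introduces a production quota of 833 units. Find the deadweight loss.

1503.96

In inverse form: demand P = 36 − 0.008Q, supply P = 23.3 + 0.001Q.
Competitive equilibrium: 36 − 0.008Q = 23.3 + 0.001Q → Q* = 1411.1111, P* = 24.7111.
At Q = 833: demand price = 36 − 0.008·833 = 29.336; supply price = 23.3 + 0.001·833 = 24.133.
ΔQ = 1411.1111 − 833 = 578.1111; wedge = 29.336 − 24.133 = 5.203.
Welfare loss = ½ × 578.1111 × 5.203 = 1503.96.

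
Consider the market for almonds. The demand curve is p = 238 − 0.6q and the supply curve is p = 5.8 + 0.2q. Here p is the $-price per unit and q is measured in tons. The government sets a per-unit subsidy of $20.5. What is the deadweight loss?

$262.66

Competitive equilibrium: 238 − 0.6q = 5.8 + 0.2q → q* = 290.25, p* = 63.85.
The subsidy lowers effective supply by 20.5: p = 0.2q − 14.7.
New quantity: 238 − 0.6q = 0.2q − 14.7 → q' = 315.875.
Overproduction Δq = 315.875 − 290.25 = 25.625; wedge = subsidy = 20.5.
Deadweight loss = ½ × 25.625 × 20.5 = $262.66.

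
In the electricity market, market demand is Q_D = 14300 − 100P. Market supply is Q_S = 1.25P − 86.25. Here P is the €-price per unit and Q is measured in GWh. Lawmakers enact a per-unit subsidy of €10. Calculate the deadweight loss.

In inverse form: demand P = 143 − 0.01Q, supply P = 69 + 0.8Q.
Competitive equilibrium: 143 − 0.01Q = 69 + 0.8Q → Q* = 91.358, P* = 142.0864.
The subsidy lowers effective supply by 10: P = 59 + 0.8Q.
New quantity: 143 − 0.01Q = 59 + 0.8Q → Q' = 103.7037.
Overproduction ΔQ = 103.7037 − 91.358 = 12.3457; wedge = subsidy = 10.
DWL = ½ × 12.3457 × 10 = €61.73.

€61.73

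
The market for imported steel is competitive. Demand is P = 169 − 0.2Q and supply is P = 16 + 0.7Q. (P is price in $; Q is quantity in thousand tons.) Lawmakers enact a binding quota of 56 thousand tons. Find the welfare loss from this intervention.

$5848.20 thousand

Competitive equilibrium: 169 − 0.2Q = 16 + 0.7Q → Q* = 170, P* = 135.
At Q = 56: demand price = 169 − 0.2·56 = 157.8; supply price = 16 + 0.7·56 = 55.2.
ΔQ = 170 − 56 = 114; wedge = 157.8 − 55.2 = 102.6.
DWL = ½ × 114 × 102.6 = $5848.20 thousand.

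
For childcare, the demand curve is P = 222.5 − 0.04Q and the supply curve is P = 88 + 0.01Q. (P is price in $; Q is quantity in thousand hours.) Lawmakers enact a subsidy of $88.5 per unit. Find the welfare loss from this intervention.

$78322.50 thousand

Competitive equilibrium: 222.5 − 0.04Q = 88 + 0.01Q → Q* = 2690, P* = 114.9.
The subsidy lowers effective supply by 88.5: P = 0.01Q − 0.5.
New quantity: 222.5 − 0.04Q = 0.01Q − 0.5 → Q' = 4460.
Overproduction ΔQ = 4460 − 2690 = 1770; wedge = subsidy = 88.5.
Welfare loss = ½ × 1770 × 88.5 = $78322.50 thousand.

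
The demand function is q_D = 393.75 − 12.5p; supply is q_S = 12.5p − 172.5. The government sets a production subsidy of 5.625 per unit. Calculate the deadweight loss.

In inverse form: demand p = 31.5 − 0.08q, supply p = 13.8 + 0.08q.
Competitive equilibrium: 31.5 − 0.08q = 13.8 + 0.08q → q* = 110.625, p* = 22.65.
The subsidy lowers effective supply by 5.625: p = 8.175 + 0.08q.
New quantity: 31.5 − 0.08q = 8.175 + 0.08q → q' = 145.7813.
Overproduction Δq = 145.7813 − 110.625 = 35.1563; wedge = subsidy = 5.625.
The triangle = ½ × 35.1563 × 5.625 = 98.88.

98.88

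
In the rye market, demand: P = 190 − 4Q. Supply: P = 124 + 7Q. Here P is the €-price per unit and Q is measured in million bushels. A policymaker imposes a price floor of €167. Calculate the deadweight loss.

Competitive equilibrium: 190 − 4Q = 124 + 7Q → Q* = 6, P* = 166.
At the floor P = 167, quantity demanded = (190 − 167)/4 = 5.75.
Sellers' marginal cost at Q' = 5.75: 124 + 7·5.75 = 164.25.
ΔQ = 6 − 5.75 = 0.25; wedge = 167 − 164.25 = 2.75.
DWL = ½ × 0.25 × 2.75 = €0.34 million.

€0.34 million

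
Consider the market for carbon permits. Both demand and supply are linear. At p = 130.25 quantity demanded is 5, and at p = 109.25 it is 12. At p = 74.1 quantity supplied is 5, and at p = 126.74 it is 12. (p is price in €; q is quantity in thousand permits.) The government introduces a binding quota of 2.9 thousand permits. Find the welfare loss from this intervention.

Demand slope = (109.25 − 130.25)/(12 − 5) = −3, so p = 145.25 − 3q.
Supply slope = (126.74 − 74.1)/(12 − 5) = 7.52, so p = 36.5 + 7.52q.
Competitive equilibrium: 145.25 − 3q = 36.5 + 7.52q → q* = 10.3375, p* = 114.2376.
At q = 2.9: demand price = 145.25 − 3·2.9 = 136.55; supply price = 36.5 + 7.52·2.9 = 58.308.
Δq = 10.3375 − 2.9 = 7.4375; wedge = 136.55 − 58.308 = 78.242.
Welfare loss = ½ × 7.4375 × 78.242 = €290.96 thousand.

€290.96 thousand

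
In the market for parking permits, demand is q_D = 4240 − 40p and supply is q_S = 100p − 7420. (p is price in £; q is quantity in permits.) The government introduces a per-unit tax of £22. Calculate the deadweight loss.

In inverse form: demand p = 106 − 0.025q, supply p = 74.2 + 0.01q.
Competitive equilibrium: 106 − 0.025q = 74.2 + 0.01q → q* = 908.5714, p* = 83.2857.
With the tax, the buyer price exceeds the seller price by 22: (106 − 0.025q) − (74.2 + 0.01q) = 22 → q' = 280.
Δq = 908.5714 − 280 = 628.5714; the wedge equals the tax, 22.
DWL = ½ × 628.5714 × 22 = £6914.29.

£6914.29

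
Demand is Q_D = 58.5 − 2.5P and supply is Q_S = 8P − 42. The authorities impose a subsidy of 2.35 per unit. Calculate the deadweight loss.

5.26

In inverse form: demand P = 23.4 − 0.4Q, supply P = 5.25 + 0.125Q.
Competitive equilibrium: 23.4 − 0.4Q = 5.25 + 0.125Q → Q* = 34.5714, P* = 9.5714.
The subsidy lowers effective supply by 2.35: P = 2.9 + 0.125Q.
New quantity: 23.4 − 0.4Q = 2.9 + 0.125Q → Q' = 39.0476.
Overproduction ΔQ = 39.0476 − 34.5714 = 4.4762; wedge = subsidy = 2.35.
The triangle = ½ × 4.4762 × 2.35 = 5.26.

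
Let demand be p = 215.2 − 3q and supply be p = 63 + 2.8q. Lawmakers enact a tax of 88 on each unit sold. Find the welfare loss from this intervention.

Competitive equilibrium: 215.2 − 3q = 63 + 2.8q → q* = 26.2414, p* = 136.4759.
With the tax, the buyer price exceeds the seller price by 88: (215.2 − 3q) − (63 + 2.8q) = 88 → q' = 11.069.
Δq = 26.2414 − 11.069 = 15.1724; the wedge equals the tax, 88.
DWL = ½ × 15.1724 × 88 = 667.59.

667.59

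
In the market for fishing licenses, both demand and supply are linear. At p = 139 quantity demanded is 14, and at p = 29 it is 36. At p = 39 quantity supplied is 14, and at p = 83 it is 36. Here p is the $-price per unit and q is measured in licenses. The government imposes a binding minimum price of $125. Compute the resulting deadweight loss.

$461.73

Demand slope = (29 − 139)/(36 − 14) = −5, so p = 209 − 5q.
Supply slope = (83 − 39)/(36 − 14) = 2, so p = 11 + 2q.
Competitive equilibrium: 209 − 5q = 11 + 2q → q* = 28.2857, p* = 67.5714.
At the floor p = 125, quantity demanded = (209 − 125)/5 = 16.8.
Sellers' marginal cost at q' = 16.8: 11 + 2·16.8 = 44.6.
Δq = 28.2857 − 16.8 = 11.4857; wedge = 125 − 44.6 = 80.4.
The triangle = ½ × 11.4857 × 80.4 = $461.73.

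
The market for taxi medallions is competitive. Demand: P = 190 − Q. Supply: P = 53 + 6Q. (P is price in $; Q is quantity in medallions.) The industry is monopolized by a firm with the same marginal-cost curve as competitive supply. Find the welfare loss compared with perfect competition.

$20.95

Competitive equilibrium: 190 − Q = 53 + 6Q → Q* = 19.5714, P* = 170.4286.
Marginal revenue: MR = 190 − 2Q. Set MR = MC: 190 − 2Q = 53 + 6Q → Q_m = 17.125.
Price P_m = 190 − 1·17.125 = 172.875; MC(Q_m) = 53 + 6·17.125 = 155.75.
Competitive Q* = 19.5714, so ΔQ = 2.4464; wedge = 172.875 − 155.75 = 17.125.
DWL = ½ × 2.4464 × 17.125 = $20.95.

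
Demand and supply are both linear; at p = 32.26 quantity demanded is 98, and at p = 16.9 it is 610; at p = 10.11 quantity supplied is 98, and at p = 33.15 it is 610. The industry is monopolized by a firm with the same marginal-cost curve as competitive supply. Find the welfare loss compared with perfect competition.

Demand slope = (16.9 − 32.26)/(610 − 98) = −0.03, so p = 35.2 − 0.03q.
Supply slope = (33.15 − 10.11)/(610 − 98) = 0.045, so p = 5.7 + 0.045q.
Competitive equilibrium: 35.2 − 0.03q = 5.7 + 0.045q → q* = 393.33333, p* = 23.4.
Marginal revenue: MR = 35.2 − 0.06q. Set MR = MC: 35.2 − 0.06q = 5.7 + 0.045q → q_m = 280.95238.
Price p_m = 35.2 − 0.03·280.95238 = 26.77143; MC(q_m) = 5.7 + 0.045·280.95238 = 18.34286.
Competitive q* = 393.33333, so Δq = 112.38095; wedge = 26.77143 − 18.34286 = 8.42857.
Deadweight loss = ½ × 112.38095 × 8.42857 = 473.61.

473.61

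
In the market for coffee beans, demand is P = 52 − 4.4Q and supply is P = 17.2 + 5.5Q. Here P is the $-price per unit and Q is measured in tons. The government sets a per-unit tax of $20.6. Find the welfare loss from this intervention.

Competitive equilibrium: 52 − 4.4Q = 17.2 + 5.5Q → Q* = 3.5152, P* = 36.5333.
With the tax, the buyer price exceeds the seller price by 20.6: (52 − 4.4Q) − (17.2 + 5.5Q) = 20.6 → Q' = 1.4343.
ΔQ = 3.5152 − 1.4343 = 2.0809; the wedge equals the tax, 20.6.
Welfare loss = ½ × 2.0809 × 20.6 = $21.43.

$21.43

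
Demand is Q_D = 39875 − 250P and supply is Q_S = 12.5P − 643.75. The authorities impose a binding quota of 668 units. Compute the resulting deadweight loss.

In inverse form: demand P = 159.5 − 0.004Q, supply P = 51.5 + 0.08Q.
Competitive equilibrium: 159.5 − 0.004Q = 51.5 + 0.08Q → Q* = 1285.7143, P* = 154.3571.
At Q = 668: demand price = 159.5 − 0.004·668 = 156.828; supply price = 51.5 + 0.08·668 = 104.94.
ΔQ = 1285.7143 − 668 = 617.7143; wedge = 156.828 − 104.94 = 51.888.
Deadweight loss = ½ × 617.7143 × 51.888 = 16025.98.

16025.98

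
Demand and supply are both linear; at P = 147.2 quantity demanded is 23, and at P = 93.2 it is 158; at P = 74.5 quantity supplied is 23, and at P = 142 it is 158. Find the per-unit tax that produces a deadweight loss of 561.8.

31.8

Demand slope = (93.2 − 147.2)/(158 − 23) = −0.4, so P = 156.4 − 0.4Q.
Supply slope = (142 − 74.5)/(158 − 23) = 0.5, so P = 63 + 0.5Q.
Competitive equilibrium: 156.4 − 0.4Q = 63 + 0.5Q → Q* = 103.7778, P* = 114.8889.
A tax t gives ΔQ = t/0.9 and wedge t, so DWL = t²/1.8.
t²/1.8 = 561.8 → t² = 1011.24 → t = 31.8.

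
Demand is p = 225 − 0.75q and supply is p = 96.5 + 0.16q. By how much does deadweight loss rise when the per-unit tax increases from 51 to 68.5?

1149.04

Competitive equilibrium: 225 − 0.75q = 96.5 + 0.16q → q* = 141.2088, p* = 119.0934.
For a per-unit tax t: Δq = t/0.91, so DWL = ½·t·(t/0.91) = t²/1.82.
At t = 51: DWL = 1429.121. At t = 68.5: DWL = 2578.159.
Increase = 2578.159 − 1429.121 = 1149.04.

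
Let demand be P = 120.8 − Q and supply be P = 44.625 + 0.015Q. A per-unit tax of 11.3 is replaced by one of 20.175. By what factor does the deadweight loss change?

3.188

Competitive equilibrium: 120.8 − Q = 44.625 + 0.015Q → Q* = 75.0493, P* = 45.7507.
For a per-unit tax t: ΔQ = t/1.015, so DWL = ½·t·(t/1.015) = t²/2.03.
At t = 11.3: DWL = 62.901. At t = 20.175: DWL = 200.508.
Ratio = (20.175/11.3)² = 3.188.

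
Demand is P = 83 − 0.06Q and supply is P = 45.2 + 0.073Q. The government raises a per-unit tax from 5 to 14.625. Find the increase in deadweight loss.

Competitive equilibrium: 83 − 0.06Q = 45.2 + 0.073Q → Q* = 284.2105, P* = 65.9474.
For a per-unit tax t: ΔQ = t/0.133, so DWL = ½·t·(t/0.133) = t²/0.266.
At t = 5: DWL = 93.985. At t = 14.625: DWL = 804.1.
Increase = 804.1 − 93.985 = 710.12.

710.12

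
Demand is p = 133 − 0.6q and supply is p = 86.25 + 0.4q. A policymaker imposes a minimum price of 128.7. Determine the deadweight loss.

Competitive equilibrium: 133 − 0.6q = 86.25 + 0.4q → q* = 46.75, p* = 104.95.
At the floor p = 128.7, quantity demanded = (133 − 128.7)/0.6 = 7.1667.
Sellers' marginal cost at q' = 7.1667: 86.25 + 0.4·7.1667 = 89.1167.
Δq = 46.75 − 7.1667 = 39.5833; wedge = 128.7 − 89.1167 = 39.5833.
DWL = ½ × 39.5833 × 39.5833 = 783.42.

783.42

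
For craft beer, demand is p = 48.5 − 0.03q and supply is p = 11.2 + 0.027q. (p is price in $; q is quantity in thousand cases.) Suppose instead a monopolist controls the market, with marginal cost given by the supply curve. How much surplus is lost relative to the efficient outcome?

$1451.17 thousand

Competitive equilibrium: 48.5 − 0.03q = 11.2 + 0.027q → q* = 654.38596, p* = 28.86842.
Marginal revenue: MR = 48.5 − 0.06q. Set MR = MC: 48.5 − 0.06q = 11.2 + 0.027q → q_m = 428.73563.
Price p_m = 48.5 − 0.03·428.73563 = 35.63793; MC(q_m) = 11.2 + 0.027·428.73563 = 22.77586.
Competitive q* = 654.38596, so Δq = 225.65033; wedge = 35.63793 − 22.77586 = 12.86207.
DWL = ½ × 225.65033 × 12.86207 = $1451.17 thousand.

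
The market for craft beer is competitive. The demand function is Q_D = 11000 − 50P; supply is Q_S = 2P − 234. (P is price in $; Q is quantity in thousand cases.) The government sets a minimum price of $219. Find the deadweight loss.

In inverse form: demand P = 220 − 0.02Q, supply P = 117 + 0.5Q.
Competitive equilibrium: 220 − 0.02Q = 117 + 0.5Q → Q* = 198.0769, P* = 216.0385.
At the floor P = 219, quantity demanded = (220 − 219)/0.02 = 50.
Sellers' marginal cost at Q' = 50: 117 + 0.5·50 = 142.
ΔQ = 198.0769 − 50 = 148.0769; wedge = 219 − 142 = 77.
Welfare loss = ½ × 148.0769 × 77 = $5700.96 thousand.

$5700.96 thousand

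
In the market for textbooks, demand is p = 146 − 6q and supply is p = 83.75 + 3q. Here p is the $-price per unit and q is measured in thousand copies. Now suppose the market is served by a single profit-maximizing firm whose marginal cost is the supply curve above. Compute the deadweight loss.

Competitive equilibrium: 146 − 6q = 83.75 + 3q → q* = 6.9167, p* = 104.5.
Marginal revenue: MR = 146 − 12q. Set MR = MC: 146 − 12q = 83.75 + 3q → q_m = 4.15.
Price p_m = 146 − 6·4.15 = 121.1; MC(q_m) = 83.75 + 3·4.15 = 96.2.
Competitive q* = 6.9167, so Δq = 2.7667; wedge = 121.1 − 96.2 = 24.9.
Welfare loss = ½ × 2.7667 × 24.9 = $34.445 thousand.

$34.445 thousand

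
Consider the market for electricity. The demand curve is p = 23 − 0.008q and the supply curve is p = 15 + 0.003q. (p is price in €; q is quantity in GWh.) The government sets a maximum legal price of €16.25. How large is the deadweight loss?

Competitive equilibrium: 23 − 0.008q = 15 + 0.003q → q* = 727.2727, p* = 17.1818.
At the ceiling p = 16.25, quantity supplied = (16.25 − 15)/0.003 = 416.6667.
Willingness to pay at q' = 416.6667: 23 − 0.008·416.6667 = 19.6667.
Δq = 727.2727 − 416.6667 = 310.606; wedge = 19.6667 − 16.25 = 3.4167.
Deadweight loss = ½ × 310.606 × 3.4167 = €530.62.

€530.62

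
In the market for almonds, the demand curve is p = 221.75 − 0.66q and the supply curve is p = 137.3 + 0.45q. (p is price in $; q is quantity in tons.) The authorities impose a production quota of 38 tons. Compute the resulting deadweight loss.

$804.84

Competitive equilibrium: 221.75 − 0.66q = 137.3 + 0.45q → q* = 76.0811, p* = 171.5365.
At q = 38: demand price = 221.75 − 0.66·38 = 196.67; supply price = 137.3 + 0.45·38 = 154.4.
Δq = 76.0811 − 38 = 38.0811; wedge = 196.67 − 154.4 = 42.27.
DWL = ½ × 38.0811 × 42.27 = $804.84.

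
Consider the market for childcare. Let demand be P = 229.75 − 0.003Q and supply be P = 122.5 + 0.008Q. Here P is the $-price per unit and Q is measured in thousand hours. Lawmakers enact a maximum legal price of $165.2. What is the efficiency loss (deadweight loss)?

Competitive equilibrium: 229.75 − 0.003Q = 122.5 + 0.008Q → Q* = 9750, P* = 200.5.
At the ceiling P = 165.2, quantity supplied = (165.2 − 122.5)/0.008 = 5337.5.
Willingness to pay at Q' = 5337.5: 229.75 − 0.003·5337.5 = 213.7375.
ΔQ = 9750 − 5337.5 = 4412.5; wedge = 213.7375 − 165.2 = 48.5375.
DWL = ½ × 4412.5 × 48.5375 = $107085.86 thousand.

$107085.86 thousand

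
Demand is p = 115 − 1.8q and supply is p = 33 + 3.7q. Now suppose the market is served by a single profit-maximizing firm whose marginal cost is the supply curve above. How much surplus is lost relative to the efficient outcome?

Competitive equilibrium: 115 − 1.8q = 33 + 3.7q → q* = 14.909091, p* = 88.163636.
Marginal revenue: MR = 115 − 3.6q. Set MR = MC: 115 − 3.6q = 33 + 3.7q → q_m = 11.232877.
Price p_m = 115 − 1.8·11.232877 = 94.780821; MC(q_m) = 33 + 3.7·11.232877 = 74.561645.
Competitive q* = 14.909091, so Δq = 3.676214; wedge = 94.780821 − 74.561645 = 20.219176.
Deadweight loss = ½ × 3.676214 × 20.219176 = 37.17.

37.17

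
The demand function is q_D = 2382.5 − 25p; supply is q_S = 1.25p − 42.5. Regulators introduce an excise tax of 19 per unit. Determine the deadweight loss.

In inverse form: demand p = 95.3 − 0.04q, supply p = 34 + 0.8q.
Competitive equilibrium: 95.3 − 0.04q = 34 + 0.8q → q* = 72.9762, p* = 92.381.
With the tax, the buyer price exceeds the seller price by 19: (95.3 − 0.04q) − (34 + 0.8q) = 19 → q' = 50.3571.
Δq = 72.9762 − 50.3571 = 22.6191; the wedge equals the tax, 19.
Deadweight loss = ½ × 22.6191 × 19 = 214.88.

214.88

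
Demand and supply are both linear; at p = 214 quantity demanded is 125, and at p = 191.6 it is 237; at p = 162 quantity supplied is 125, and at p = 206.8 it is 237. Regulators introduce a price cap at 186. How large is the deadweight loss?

213.33

Demand slope = (191.6 − 214)/(237 − 125) = −0.2, so p = 239 − 0.2q.
Supply slope = (206.8 − 162)/(237 − 125) = 0.4, so p = 112 + 0.4q.
Competitive equilibrium: 239 − 0.2q = 112 + 0.4q → q* = 211.6667, p* = 196.6667.
At the ceiling p = 186, quantity supplied = (186 − 112)/0.4 = 185.
Willingness to pay at q' = 185: 239 − 0.2·185 = 202.
Δq = 211.6667 − 185 = 26.6667; wedge = 202 − 186 = 16.
The triangle = ½ × 26.6667 × 16 = 213.33.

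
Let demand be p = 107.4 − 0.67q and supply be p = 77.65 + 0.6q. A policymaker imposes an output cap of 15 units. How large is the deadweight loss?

Competitive equilibrium: 107.4 − 0.67q = 77.65 + 0.6q → q* = 23.4252, p* = 91.7051.
At q = 15: demand price = 107.4 − 0.67·15 = 97.35; supply price = 77.65 + 0.6·15 = 86.65.
Δq = 23.4252 − 15 = 8.4252; wedge = 97.35 − 86.65 = 10.7.
The triangle = ½ × 8.4252 × 10.7 = 45.07.

45.07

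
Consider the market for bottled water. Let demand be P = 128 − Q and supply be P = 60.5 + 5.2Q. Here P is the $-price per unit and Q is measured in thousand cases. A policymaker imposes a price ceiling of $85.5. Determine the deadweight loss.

Competitive equilibrium: 128 − Q = 60.5 + 5.2Q → Q* = 10.8871, P* = 117.1129.
At the ceiling P = 85.5, quantity supplied = (85.5 − 60.5)/5.2 = 4.8077.
Willingness to pay at Q' = 4.8077: 128 − 1·4.8077 = 123.1923.
ΔQ = 10.8871 − 4.8077 = 6.0794; wedge = 123.1923 − 85.5 = 37.6923.
Welfare loss = ½ × 6.0794 × 37.6923 = $114.57 thousand.

$114.57 thousand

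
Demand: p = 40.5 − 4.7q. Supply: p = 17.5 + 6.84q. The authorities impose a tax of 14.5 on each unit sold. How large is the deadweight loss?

9.11

Competitive equilibrium: 40.5 − 4.7q = 17.5 + 6.84q → q* = 1.9931, p* = 31.1326.
With the tax, the buyer price exceeds the seller price by 14.5: (40.5 − 4.7q) − (17.5 + 6.84q) = 14.5 → q' = 0.7366.
Δq = 1.9931 − 0.7366 = 1.2565; the wedge equals the tax, 14.5.
DWL = ½ × 1.2565 × 14.5 = 9.11.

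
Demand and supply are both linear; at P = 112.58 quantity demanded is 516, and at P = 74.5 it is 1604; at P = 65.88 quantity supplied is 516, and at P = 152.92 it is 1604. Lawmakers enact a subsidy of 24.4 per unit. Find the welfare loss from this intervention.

2588.52

Demand slope = (74.5 − 112.58)/(1604 − 516) = −0.035, so P = 130.64 − 0.035Q.
Supply slope = (152.92 − 65.88)/(1604 − 516) = 0.08, so P = 24.6 + 0.08Q.
Competitive equilibrium: 130.64 − 0.035Q = 24.6 + 0.08Q → Q* = 922.087, P* = 98.367.
The subsidy lowers effective supply by 24.4: P = 0.2 + 0.08Q.
New quantity: 130.64 − 0.035Q = 0.2 + 0.08Q → Q' = 1134.2609.
Overproduction ΔQ = 1134.2609 − 922.087 = 212.1739; wedge = subsidy = 24.4.
Welfare loss = ½ × 212.1739 × 24.4 = 2588.52.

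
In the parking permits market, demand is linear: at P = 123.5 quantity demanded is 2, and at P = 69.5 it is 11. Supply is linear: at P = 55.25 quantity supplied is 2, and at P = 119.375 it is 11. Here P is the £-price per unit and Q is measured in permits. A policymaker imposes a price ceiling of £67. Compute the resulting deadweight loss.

£82.74

Demand slope = (69.5 − 123.5)/(11 − 2) = −6, so P = 135.5 − 6Q.
Supply slope = (119.375 − 55.25)/(11 − 2) = 7.125, so P = 41 + 7.125Q.
Competitive equilibrium: 135.5 − 6Q = 41 + 7.125Q → Q* = 7.2, P* = 92.3.
At the ceiling P = 67, quantity supplied = (67 − 41)/7.125 = 3.64912.
Willingness to pay at Q' = 3.64912: 135.5 − 6·3.64912 = 113.60528.
ΔQ = 7.2 − 3.64912 = 3.55088; wedge = 113.60528 − 67 = 46.60528.
The triangle = ½ × 3.55088 × 46.60528 = £82.74.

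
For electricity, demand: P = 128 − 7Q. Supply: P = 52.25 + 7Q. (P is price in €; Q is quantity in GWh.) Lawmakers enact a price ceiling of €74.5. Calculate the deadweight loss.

Competitive equilibrium: 128 − 7Q = 52.25 + 7Q → Q* = 5.4107, P* = 90.125.
At the ceiling P = 74.5, quantity supplied = (74.5 − 52.25)/7 = 3.1786.
Willingness to pay at Q' = 3.1786: 128 − 7·3.1786 = 105.7498.
ΔQ = 5.4107 − 3.1786 = 2.2321; wedge = 105.7498 − 74.5 = 31.2498.
Deadweight loss = ½ × 2.2321 × 31.2498 = €34.88.

€34.88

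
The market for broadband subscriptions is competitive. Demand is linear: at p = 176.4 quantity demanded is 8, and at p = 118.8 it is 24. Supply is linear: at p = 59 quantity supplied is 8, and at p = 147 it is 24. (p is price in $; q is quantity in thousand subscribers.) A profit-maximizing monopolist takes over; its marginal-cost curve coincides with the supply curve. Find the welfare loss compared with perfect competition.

Demand slope = (118.8 − 176.4)/(24 − 8) = −3.6, so p = 205.2 − 3.6q.
Supply slope = (147 − 59)/(24 − 8) = 5.5, so p = 15 + 5.5q.
Competitive equilibrium: 205.2 − 3.6q = 15 + 5.5q → q* = 20.9011, p* = 129.95604.
Marginal revenue: MR = 205.2 − 7.2q. Set MR = MC: 205.2 − 7.2q = 15 + 5.5q → q_m = 14.97638.
Price p_m = 205.2 − 3.6·14.97638 = 151.28503; MC(q_m) = 15 + 5.5·14.97638 = 97.37009.
Competitive q* = 20.9011, so Δq = 5.92472; wedge = 151.28503 − 97.37009 = 53.91494.
The triangle = ½ × 5.92472 × 53.91494 = $159.72 thousand.

$159.72 thousand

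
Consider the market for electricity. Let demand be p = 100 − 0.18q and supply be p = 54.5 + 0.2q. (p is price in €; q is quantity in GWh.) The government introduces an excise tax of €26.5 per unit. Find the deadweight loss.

Competitive equilibrium: 100 − 0.18q = 54.5 + 0.2q → q* = 119.7368, p* = 78.4474.
With the tax, the buyer price exceeds the seller price by 26.5: (100 − 0.18q) − (54.5 + 0.2q) = 26.5 → q' = 50.
Δq = 119.7368 − 50 = 69.7368; the wedge equals the tax, 26.5.
Welfare loss = ½ × 69.7368 × 26.5 = €924.01.

€924.01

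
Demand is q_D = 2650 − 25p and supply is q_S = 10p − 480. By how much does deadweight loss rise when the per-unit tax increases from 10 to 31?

3075

In inverse form: demand p = 106 − 0.04q, supply p = 48 + 0.1q.
Competitive equilibrium: 106 − 0.04q = 48 + 0.1q → q* = 414.2857, p* = 89.4286.
For a per-unit tax t: Δq = t/0.14, so DWL = ½·t·(t/0.14) = t²/0.28.
At t = 10: DWL = 357.143. At t = 31: DWL = 3432.143.
Increase = 3432.143 − 357.143 = 3075.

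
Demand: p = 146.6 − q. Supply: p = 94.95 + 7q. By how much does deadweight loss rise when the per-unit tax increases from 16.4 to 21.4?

Competitive equilibrium: 146.6 − q = 94.95 + 7q → q* = 6.4563, p* = 140.1438.
For a per-unit tax t: Δq = t/8, so DWL = ½·t·(t/8) = t²/16.
At t = 16.4: DWL = 16.81. At t = 21.4: DWL = 28.623.
Increase = 28.623 − 16.81 = 11.81.

11.81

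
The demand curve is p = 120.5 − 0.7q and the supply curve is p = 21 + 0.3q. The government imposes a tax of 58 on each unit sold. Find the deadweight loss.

Competitive equilibrium: 120.5 − 0.7q = 21 + 0.3q → q* = 99.5, p* = 50.85.
With the tax, the buyer price exceeds the seller price by 58: (120.5 − 0.7q) − (21 + 0.3q) = 58 → q' = 41.5.
Δq = 99.5 − 41.5 = 58; the wedge equals the tax, 58.
Deadweight loss = ½ × 58 × 58 = 1682.

1682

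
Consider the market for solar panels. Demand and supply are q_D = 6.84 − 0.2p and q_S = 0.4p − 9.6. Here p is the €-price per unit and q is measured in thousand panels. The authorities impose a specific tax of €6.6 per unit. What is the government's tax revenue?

In inverse form: demand p = 34.2 − 5q, supply p = 24 + 2.5q.
Competitive equilibrium: 34.2 − 5q = 24 + 2.5q → q* = 1.36, p* = 27.4.
With the tax, the buyer price exceeds the seller price by 6.6: (34.2 − 5q) − (24 + 2.5q) = 6.6 → q' = 0.48.
Tax revenue = 6.6 × 0.48 = €3.168 thousand.

€3.168 thousand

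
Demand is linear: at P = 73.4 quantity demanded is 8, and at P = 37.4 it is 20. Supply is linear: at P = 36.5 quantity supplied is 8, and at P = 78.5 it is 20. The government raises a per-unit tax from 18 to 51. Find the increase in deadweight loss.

175.15

Demand slope = (37.4 − 73.4)/(20 − 8) = −3, so P = 97.4 − 3Q.
Supply slope = (78.5 − 36.5)/(20 − 8) = 3.5, so P = 8.5 + 3.5Q.
Competitive equilibrium: 97.4 − 3Q = 8.5 + 3.5Q → Q* = 13.6769, P* = 56.3692.
For a per-unit tax t: ΔQ = t/6.5, so DWL = ½·t·(t/6.5) = t²/13.
At t = 18: DWL = 24.923. At t = 51: DWL = 200.077.
Increase = 200.077 − 24.923 = 175.15.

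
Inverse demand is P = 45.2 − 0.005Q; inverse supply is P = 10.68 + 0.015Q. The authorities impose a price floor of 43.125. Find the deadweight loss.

17187.21

Competitive equilibrium: 45.2 − 0.005Q = 10.68 + 0.015Q → Q* = 1726, P* = 36.57.
At the floor P = 43.125, quantity demanded = (45.2 − 43.125)/0.005 = 415.
Sellers' marginal cost at Q' = 415: 10.68 + 0.015·415 = 16.905.
ΔQ = 1726 − 415 = 1311; wedge = 43.125 − 16.905 = 26.22.
Deadweight loss = ½ × 1311 × 26.22 = 17187.21.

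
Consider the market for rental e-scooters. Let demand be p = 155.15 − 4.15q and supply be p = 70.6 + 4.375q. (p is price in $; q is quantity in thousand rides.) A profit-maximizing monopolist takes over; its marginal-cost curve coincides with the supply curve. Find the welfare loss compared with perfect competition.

$44.95 thousand

Competitive equilibrium: 155.15 − 4.15q = 70.6 + 4.375q → q* = 9.9179, p* = 113.9908.
Marginal revenue: MR = 155.15 − 8.3q. Set MR = MC: 155.15 − 8.3q = 70.6 + 4.375q → q_m = 6.6706.
Price p_m = 155.15 − 4.15·6.6706 = 127.467; MC(q_m) = 70.6 + 4.375·6.6706 = 99.7839.
Competitive q* = 9.9179, so Δq = 3.2473; wedge = 127.467 − 99.7839 = 27.6831.
Deadweight loss = ½ × 3.2473 × 27.6831 = $44.95 thousand.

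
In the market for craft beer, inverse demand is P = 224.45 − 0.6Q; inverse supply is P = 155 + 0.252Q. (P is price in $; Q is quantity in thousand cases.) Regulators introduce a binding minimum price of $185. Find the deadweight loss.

$105.86 thousand

Competitive equilibrium: 224.45 − 0.6Q = 155 + 0.252Q → Q* = 81.5141, P* = 175.5415.
At the floor P = 185, quantity demanded = (224.45 − 185)/0.6 = 65.75.
Sellers' marginal cost at Q' = 65.75: 155 + 0.252·65.75 = 171.569.
ΔQ = 81.5141 − 65.75 = 15.7641; wedge = 185 − 171.569 = 13.431.
Deadweight loss = ½ × 15.7641 × 13.431 = $105.86 thousand.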